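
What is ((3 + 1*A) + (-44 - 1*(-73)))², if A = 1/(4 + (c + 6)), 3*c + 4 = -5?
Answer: 50625/49 ≈ 1033.2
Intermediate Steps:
c = -3 (c = -4/3 + (⅓)*(-5) = -4/3 - 5/3 = -3)
A = ⅐ (A = 1/(4 + (-3 + 6)) = 1/(4 + 3) = 1/7 = ⅐ ≈ 0.14286)
((3 + 1*A) + (-44 - 1*(-73)))² = ((3 + 1*(⅐)) + (-44 - 1*(-73)))² = ((3 + ⅐) + (-44 + 73))² = (22/7 + 29)² = (225/7)² = 50625/49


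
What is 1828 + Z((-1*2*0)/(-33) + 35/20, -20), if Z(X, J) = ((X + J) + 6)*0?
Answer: 1828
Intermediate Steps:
Z(X, J) = 0 (Z(X, J) = ((J + X) + 6)*0 = (6 + J + X)*0 = 0)
1828 + Z((-1*2*0)/(-33) + 35/20, -20) = 1828 + 0 = 1828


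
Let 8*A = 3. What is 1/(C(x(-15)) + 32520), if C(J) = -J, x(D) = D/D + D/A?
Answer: 1/32559 ≈ 3.0713e-5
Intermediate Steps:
A = 3/8 (A = (⅛)*3 = 3/8 ≈ 0.37500)
x(D) = 1 + 8*D/3 (x(D) = D/D + D/(3/8) = 1 + D*(8/3) = 1 + 8*D/3)
1/(C(x(-15)) + 32520) = 1/(-(1 + (8/3)*(-15)) + 32520) = 1/(-(1 - 40) + 32520) = 1/(-1*(-39) + 32520) = 1/(39 + 32520) = 1/32559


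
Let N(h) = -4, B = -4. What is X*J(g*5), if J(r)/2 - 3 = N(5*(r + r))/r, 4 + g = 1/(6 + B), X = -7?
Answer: -226/5 ≈ -45.200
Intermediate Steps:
g = -7/2 (g = -4 + 1/(6 - 4) = -4 + 1/2 = -7/2 ≈ -3.5000)
J(r) = 6 - 8/r (J(r) = 6 + 2*(-4/r) = 6 - 8/r)
X*J(g*5) = -7*(6 - 8/((-7/2*5))) = -7*(6 - 8/(-35/2)) = -7*(6 - 8*(-2/35)) = -7*(6 + 16/35) = -7*226/35 = -226/5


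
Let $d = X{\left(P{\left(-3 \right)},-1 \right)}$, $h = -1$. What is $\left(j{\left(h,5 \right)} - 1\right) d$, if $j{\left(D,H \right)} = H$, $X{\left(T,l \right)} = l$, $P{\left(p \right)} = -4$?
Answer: $-4$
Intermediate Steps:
$d = -1$
$\left(j{\left(h,5 \right)} - 1\right) d = \left(5 - 1\right) \left(-1\right) = 4 \left(-1\right) = -4$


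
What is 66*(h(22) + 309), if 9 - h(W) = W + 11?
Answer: 18810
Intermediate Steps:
h(W) = -2 - W (h(W) = 9 - (W + 11) = 9 - (11 + W) = 9 + (-11 - W) = -2 - W)
66*(h(22) + 309) = 66*((-2 - 1*22) + 309) = 66*((-2 - 22) + 309) = 66*(-24 + 309) = 66*285 = 18810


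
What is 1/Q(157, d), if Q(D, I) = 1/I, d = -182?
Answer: -182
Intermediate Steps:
1/Q(157, d) = 1/(1/(-182)) = 1/(-1/182) = -182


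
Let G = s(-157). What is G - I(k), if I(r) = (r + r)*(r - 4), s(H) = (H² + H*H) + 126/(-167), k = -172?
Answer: -1878208/167 ≈ -11247.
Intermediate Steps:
s(H) = -126/167 + 2*H² (s(H) = (H² + H²) + 126*(-1/167) = 2*H² - 126/167 = -126/167 + 2*H²)
I(r) = 2*r*(-4 + r) (I(r) = (2*r)*(-4 + r) = 2*r*(-4 + r))
G = 8232640/167 (G = -126/167 + 2*(-157)² = -126/167 + 2*24649 = -126/167 + 49298 = 8232640/167 ≈ 49297.)
G - I(k) = 8232640/167 - 2*(-172)*(-4 - 172) = 8232640/167 - 2*(-172)*(-176) = 8232640/167 - 1*60544 = 8232640/167 - 60544 = -1878208/167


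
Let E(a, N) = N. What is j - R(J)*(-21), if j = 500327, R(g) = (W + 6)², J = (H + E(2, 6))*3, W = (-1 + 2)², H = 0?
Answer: 501356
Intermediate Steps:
W = 1 (W = 1² = 1)
J = 18 (J = (0 + 6)*3 = 6*3 = 18)
R(g) = 49 (R(g) = (1 + 6)² = 7² = 49)
j - R(J)*(-21) = 500327 - 49*(-21) = 500327 - 1*(-1029) = 500327 + 1029 = 501356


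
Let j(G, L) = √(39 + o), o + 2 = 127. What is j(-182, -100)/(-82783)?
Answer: -2*√41/82783 ≈ -0.00015470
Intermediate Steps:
o = 125 (o = -2 + 127 = 125)
j(G, L) = 2*√41 (j(G, L) = √(39 + 125) = √164 = 2*√41)
j(-182, -100)/(-82783) = (2*√41)/(-82783) = (2*√41)*(-1/82783) = -2*√41/82783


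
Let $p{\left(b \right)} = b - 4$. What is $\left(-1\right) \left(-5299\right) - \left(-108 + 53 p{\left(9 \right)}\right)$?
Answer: $5142$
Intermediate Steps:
$p{\left(b \right)} = -4 + b$
$\left(-1\right) \left(-5299\right) - \left(-108 + 53 p{\left(9 \right)}\right) = \left(-1\right) \left(-5299\right) - \left(-108 + 53 \left(-4 + 9\right)\right) = 5299 - \left(-108 + 53 \cdot 5\right) = 5299 - \left(-108 + 265\right) = 5299 - 157 = 5142$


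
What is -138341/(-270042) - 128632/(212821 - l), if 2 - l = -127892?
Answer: -2554128493/2548206326 ≈ -1.0023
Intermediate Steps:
l = 127894 (l = 2 - 1*(-127892) = 2 + 127892 = 127894)
-138341/(-270042) - 128632/(212821 - l) = -138341/(-270042) - 128632/(212821 - 1*127894) = -138341*(-1/270042) - 128632/(212821 - 127894) = 138341/270042 - 128632/84927 = -2554128493/2548206326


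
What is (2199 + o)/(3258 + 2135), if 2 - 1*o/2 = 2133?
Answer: -2063/5393 ≈ -0.38253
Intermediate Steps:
o = -4262 (o = 4 - 2*2133 = 4 - 4266 = -4262)
(2199 + o)/(3258 + 2135) = (2199 - 4262)/(3258 + 2135) = -2063/5393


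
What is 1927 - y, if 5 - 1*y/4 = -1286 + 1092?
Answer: 1131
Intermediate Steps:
y = 796 (y = 20 - 4*(-1286 + 1092) = 20 - 4*(-194) = 20 + 776 = 796)
1927 - y = 1927 - 1*796 = 1927 - 796 = 1131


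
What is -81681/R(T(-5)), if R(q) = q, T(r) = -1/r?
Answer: -408405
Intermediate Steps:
-81681/R(T(-5)) = -81681/((-1/(-5))) = -81681/((-1*(-⅕))) = -81681/⅕ = -81681*5 = -408405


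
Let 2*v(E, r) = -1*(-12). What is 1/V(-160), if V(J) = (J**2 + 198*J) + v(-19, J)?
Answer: -1/6074 ≈ -0.00016464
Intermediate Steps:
v(E, r) = 6 (v(E, r) = (-1*(-12))/2 = (1/2)*12 = 6)
V(J) = 6 + J**2 + 198*J (V(J) = (J**2 + 198*J) + 6 = 6 + J**2 + 198*J)
1/V(-160) = 1/(6 + (-160)**2 + 198*(-160)) = 1/(6 + 25600 - 31680) = 1/(-6074) = -1/6074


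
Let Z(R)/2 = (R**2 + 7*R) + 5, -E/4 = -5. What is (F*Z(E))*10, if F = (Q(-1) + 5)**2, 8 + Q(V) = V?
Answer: 174400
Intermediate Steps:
E = 20 (E = -4*(-5) = 20)
Q(V) = -8 + V
Z(R) = 10 + 2*R**2 + 14*R (Z(R) = 2*((R**2 + 7*R) + 5) = 2*(5 + R**2 + 7*R) = 10 + 2*R**2 + 14*R)
F = 16 (F = ((-8 - 1) + 5)**2 = (-9 + 5)**2 = (-4)**2 = 16)
(F*Z(E))*10 = (16*(10 + 2*20**2 + 14*20))*10 = (16*(10 + 2*400 + 280))*10 = (16*(10 + 800 + 280))*10 = (16*1090)*10 = 17440*10 = 174400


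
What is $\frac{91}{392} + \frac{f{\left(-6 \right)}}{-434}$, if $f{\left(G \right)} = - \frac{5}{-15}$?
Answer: $\frac{1205}{5208} \approx 0.23137$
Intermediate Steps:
$f{\left(G \right)} = \frac{1}{3}$ ($f{\left(G \right)} = \left(-5\right) \left(- \frac{1}{15}\right) = \frac{1}{3}$)
$\frac{91}{392} + \frac{f{\left(-6 \right)}}{-434} = \frac{91}{392} + \frac{1}{3 \left(-434\right)} = 91 \cdot \frac{1}{392} + \frac{1}{3} \left(- \frac{1}{434}\right) = \frac{13}{56} - \frac{1}{1302} = \frac{1205}{5208}$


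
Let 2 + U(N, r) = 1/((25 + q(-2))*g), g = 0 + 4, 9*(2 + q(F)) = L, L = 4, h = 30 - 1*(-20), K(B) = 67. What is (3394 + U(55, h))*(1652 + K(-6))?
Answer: 4921251183/844 ≈ 5.8309e+6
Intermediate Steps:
h = 50 (h = 30 + 20 = 50)
q(F) = -14/9 (q(F) = -2 + (⅑)*4 = -2 + 4/9 = -14/9)
g = 4
U(N, r) = -1679/844 (U(N, r) = -2 + 1/((25 - 14/9)*4) = -2 + (¼)/(211/9) = -2 + (9/211)*(¼) = -2 + 9/844 = -1679/844)
(3394 + U(55, h))*(1652 + K(-6)) = (3394 - 1679/844)*(1652 + 67) = (2862857/844)*1719 = 4921251183/844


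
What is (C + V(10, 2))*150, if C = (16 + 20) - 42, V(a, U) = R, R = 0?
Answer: -900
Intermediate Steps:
V(a, U) = 0
C = -6 (C = 36 - 42 = -6)
(C + V(10, 2))*150 = (-6 + 0)*150 = -6*150 = -900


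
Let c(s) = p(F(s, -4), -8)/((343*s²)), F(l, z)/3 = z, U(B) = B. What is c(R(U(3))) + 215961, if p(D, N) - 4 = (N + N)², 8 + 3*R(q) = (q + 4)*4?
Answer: 1481492577/6860 ≈ 2.1596e+5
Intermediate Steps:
R(q) = 8/3 + 4*q/3 (R(q) = -8/3 + ((q + 4)*4)/3 = -8/3 + ((4 + q)*4)/3 = -8/3 + (16 + 4*q)/3 = -8/3 + (16/3 + 4*q/3) = 8/3 + 4*q/3)
F(l, z) = 3*z
p(D, N) = 4 + 4*N² (p(D, N) = 4 + (N + N)² = 4 + (2*N)² = 4 + 4*N²)
c(s) = 260/(343*s²) (c(s) = (4 + 4*(-8)²)/((343*s²)) = (4 + 4*64)*(1/(343*s²)) = (4 + 256)*(1/(343*s²)) = 260*(1/(343*s²)) = 260/(343*s²))
c(R(U(3))) + 215961 = 260/(343*(8/3 + (4/3)*3)²) + 215961 = 260/(343*(8/3 + 4)²) + 215961 = 260/(343*(20/3)²) + 215961 = (260/343)*(9/400) + 215961 = 117/6860 + 215961 = 1481492577/6860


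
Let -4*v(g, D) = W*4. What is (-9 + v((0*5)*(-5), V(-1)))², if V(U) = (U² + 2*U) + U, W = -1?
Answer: 64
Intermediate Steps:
V(U) = U² + 3*U
v(g, D) = 1 (v(g, D) = -(-1)*4/4 = -¼*(-4) = 1)
(-9 + v((0*5)*(-5), V(-1)))² = (-9 + 1)² = (-8)² = 64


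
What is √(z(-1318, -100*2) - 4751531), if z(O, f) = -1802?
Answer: I*√4753333 ≈ 2180.2*I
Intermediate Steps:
√(z(-1318, -100*2) - 4751531) = √(-1802 - 4751531) = √(-4753333) = I*√4753333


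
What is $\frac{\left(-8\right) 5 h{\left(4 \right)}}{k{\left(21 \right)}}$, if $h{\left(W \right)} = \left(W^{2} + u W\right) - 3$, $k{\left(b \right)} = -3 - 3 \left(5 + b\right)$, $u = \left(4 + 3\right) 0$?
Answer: $\frac{520}{81} \approx 6.4198$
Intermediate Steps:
$u = 0$ ($u = 7 \cdot 0 = 0$)
$k{\left(b \right)} = -18 - 3 b$ ($k{\left(b \right)} = -3 - \left(15 + 3 b\right) = -18 - 3 b$)
$h{\left(W \right)} = -3 + W^{2}$ ($h{\left(W \right)} = \left(W^{2} + 0 W\right) - 3 = \left(W^{2} + 0\right) - 3 = W^{2} - 3 = -3 + W^{2}$)
$\frac{\left(-8\right) 5 h{\left(4 \right)}}{k{\left(21 \right)}} = \frac{\left(-8\right) 5 \left(-3 + 4^{2}\right)}{-18 - 63} = \frac{\left(-40\right) \left(-3 + 16\right)}{-18 - 63} = \frac{\left(-40\right) 13}{-81} = \left(-520\right) \left(- \frac{1}{81}\right) = \frac{520}{81}$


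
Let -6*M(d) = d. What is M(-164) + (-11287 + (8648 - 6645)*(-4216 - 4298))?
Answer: -51194405/3 ≈ -1.7065e+7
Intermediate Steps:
M(d) = -d/6
M(-164) + (-11287 + (8648 - 6645)*(-4216 - 4298)) = -⅙*(-164) + (-11287 + (8648 - 6645)*(-4216 - 4298)) = 82/3 + (-11287 + 2003*(-8514)) = 82/3 + (-11287 - 17053542) = 82/3 - 17064829 = -51194405/3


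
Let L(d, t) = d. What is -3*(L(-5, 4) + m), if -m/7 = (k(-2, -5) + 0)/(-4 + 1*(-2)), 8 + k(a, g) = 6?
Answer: 22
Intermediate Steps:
k(a, g) = -2 (k(a, g) = -8 + 6 = -2)
m = -7/3 (m = -7*(-2 + 0)/(-4 + 1*(-2)) = -(-14)/(-4 - 2) = -(-14)/(-6) = -(-14)*(-1)/6 = -7*⅓ = -7/3 ≈ -2.3333)
-3*(L(-5, 4) + m) = -3*(-5 - 7/3) = -3*(-22/3) = 22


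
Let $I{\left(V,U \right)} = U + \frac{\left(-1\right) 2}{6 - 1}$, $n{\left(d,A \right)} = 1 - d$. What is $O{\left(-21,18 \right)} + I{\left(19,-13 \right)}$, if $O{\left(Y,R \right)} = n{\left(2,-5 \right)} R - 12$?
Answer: $- \frac{217}{5} \approx -43.4$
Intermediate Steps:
$I{\left(V,U \right)} = - \frac{2}{5} + U$ ($I{\left(V,U \right)} = U + \frac{1}{5} \left(-2\right) = U - \frac{2}{5} = - \frac{2}{5} + U$)
$O{\left(Y,R \right)} = -12 - R$ ($O{\left(Y,R \right)} = \left(1 - 2\right) R - 12 = - R - 12 = -12 - R$)
$O{\left(-21,18 \right)} + I{\left(19,-13 \right)} = \left(-12 - 18\right) - \frac{67}{5} = -30 - \frac{67}{5} = - \frac{217}{5}$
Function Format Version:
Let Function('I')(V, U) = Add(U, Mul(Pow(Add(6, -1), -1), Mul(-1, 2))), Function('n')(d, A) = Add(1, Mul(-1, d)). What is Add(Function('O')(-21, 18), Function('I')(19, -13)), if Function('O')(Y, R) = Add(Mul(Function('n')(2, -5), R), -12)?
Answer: Rational(-217, 5) ≈ -43.400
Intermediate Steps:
Function('I')(V, U) = Add(Rational(-2, 5), U) (Function('I')(V, U) = Add(U, Mul(Pow(5, -1), -2)) = Add(U, Mul(Rational(1, 5), -2)) = Add(U, Rational(-2, 5)) = Add(Rational(-2, 5), U))
Function('O')(Y, R) = Add(-12, Mul(-1, R)) (Function('O')(Y, R) = Add(Mul(Add(1, Mul(-1, 2)), R), -12) = Add(Mul(Add(1, -2), R), -12) = Add(Mul(-1, R), -12) = Add(-12, Mul(-1, R)))
Add(Function('O')(-21, 18), Function('I')(19, -13)) = Add(Add(-12, Mul(-1, 18)), Add(Rational(-2, 5), -13)) = Add(Add(-12, -18), Rational(-67, 5)) = Add(-30, Rational(-67, 5)) = Rational(-217, 5)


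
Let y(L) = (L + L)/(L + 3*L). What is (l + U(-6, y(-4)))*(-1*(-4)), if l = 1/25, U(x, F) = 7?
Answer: 704/25 ≈ 28.160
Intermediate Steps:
y(L) = ½ (y(L) = (2*L)/((4*L)) = (2*L)*(1/(4*L)) = ½)
l = 1/25 ≈ 0.040000
(l + U(-6, y(-4)))*(-1*(-4)) = (1/25 + 7)*(-1*(-4)) = (176/25)*4 = 704/25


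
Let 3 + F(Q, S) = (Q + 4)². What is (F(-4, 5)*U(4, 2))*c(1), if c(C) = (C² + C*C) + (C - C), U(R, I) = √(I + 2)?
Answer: -12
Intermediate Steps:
U(R, I) = √(2 + I)
c(C) = 2*C² (c(C) = (C² + C²) + 0 = 2*C² + 0 = 2*C²)
F(Q, S) = -3 + (4 + Q)² (F(Q, S) = -3 + (Q + 4)² = -3 + (4 + Q)²)
(F(-4, 5)*U(4, 2))*c(1) = ((-3 + (4 - 4)²)*√(2 + 2))*(2*1²) = ((-3 + 0²)*√4)*(2*1) = ((-3 + 0)*2)*2 = -3*2*2 = -6*2 = -12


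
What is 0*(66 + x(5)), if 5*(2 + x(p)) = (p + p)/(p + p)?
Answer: 0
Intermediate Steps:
x(p) = -9/5 (x(p) = -2 + ((p + p)/(p + p))/5 = -2 + ((2*p)/((2*p)))/5 = -2 + ((2*p)*(1/(2*p)))/5 = -2 + (⅕)*1 = -2 + ⅕ = -9/5)
0*(66 + x(5)) = 0*(66 - 9/5) = 0*(321/5) = 0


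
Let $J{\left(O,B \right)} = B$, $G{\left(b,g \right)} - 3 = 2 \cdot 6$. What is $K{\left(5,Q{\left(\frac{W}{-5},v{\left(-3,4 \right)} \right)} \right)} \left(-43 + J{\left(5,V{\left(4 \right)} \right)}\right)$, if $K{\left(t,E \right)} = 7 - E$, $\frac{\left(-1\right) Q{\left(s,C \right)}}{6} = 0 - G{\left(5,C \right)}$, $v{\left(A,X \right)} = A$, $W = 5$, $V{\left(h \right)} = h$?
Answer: $3237$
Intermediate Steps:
$G{\left(b,g \right)} = 15$ ($G{\left(b,g \right)} = 3 + 2 \cdot 6 = 3 + 12 = 15$)
$Q{\left(s,C \right)} = 90$ ($Q{\left(s,C \right)} = - 6 \left(0 - 15\right) = \left(-6\right) \left(-15\right) = 90$)
$K{\left(5,Q{\left(\frac{W}{-5},v{\left(-3,4 \right)} \right)} \right)} \left(-43 + J{\left(5,V{\left(4 \right)} \right)}\right) = \left(7 - 90\right) \left(-43 + 4\right) = \left(7 - 90\right) \left(-39\right) = \left(-83\right) \left(-39\right) = 3237$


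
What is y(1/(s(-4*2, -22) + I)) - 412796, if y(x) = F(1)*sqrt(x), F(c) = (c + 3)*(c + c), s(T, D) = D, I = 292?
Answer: -412796 + 4*sqrt(30)/45 ≈ -4.1280e+5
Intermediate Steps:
F(c) = 2*c*(3 + c) (F(c) = (3 + c)*(2*c) = 2*c*(3 + c))
y(x) = 8*sqrt(x) (y(x) = (2*1*(3 + 1))*sqrt(x) = (2*1*4)*sqrt(x) = 8*sqrt(x))
y(1/(s(-4*2, -22) + I)) - 412796 = 8*sqrt(1/(-22 + 292)) - 412796 = 8*sqrt(1/270) - 412796 = 8*(sqrt(30)/90) - 412796 = 4*sqrt(30)/45 - 412796 = -412796 + 4*sqrt(30)/45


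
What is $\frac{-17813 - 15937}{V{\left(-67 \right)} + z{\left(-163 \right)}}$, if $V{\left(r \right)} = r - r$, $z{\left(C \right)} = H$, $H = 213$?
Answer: $- \frac{11250}{71} \approx -158.45$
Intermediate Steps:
$z{\left(C \right)} = 213$
$V{\left(r \right)} = 0$
$\frac{-17813 - 15937}{V{\left(-67 \right)} + z{\left(-163 \right)}} = \frac{-17813 - 15937}{0 + 213} = - \frac{33750}{213} = \left(-33750\right) \frac{1}{213} = - \frac{11250}{71}$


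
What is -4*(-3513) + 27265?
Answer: 41317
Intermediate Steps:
-4*(-3513) + 27265 = 14052 + 27265 = 41317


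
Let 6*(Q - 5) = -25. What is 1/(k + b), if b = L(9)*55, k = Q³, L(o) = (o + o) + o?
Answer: 216/320885 ≈ 0.00067314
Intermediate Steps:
Q = ⅚ (Q = 5 + (⅙)*(-25) = 5 - 25/6 = ⅚ ≈ 0.83333)
L(o) = 3*o (L(o) = 2*o + o = 3*o)
k = 125/216 (k = (⅚)³ = 125/216 ≈ 0.57870)
b = 1485 (b = (3*9)*55 = 27*55 = 1485)
1/(k + b) = 1/(125/216 + 1485) = 1/(320885/216) = 216/320885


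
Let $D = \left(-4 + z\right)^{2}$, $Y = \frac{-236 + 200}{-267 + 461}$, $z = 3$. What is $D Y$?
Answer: $- \frac{18}{97} \approx -0.18557$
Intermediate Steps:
$Y = - \frac{18}{97}$ ($Y = - \frac{36}{194} = \left(-36\right) \frac{1}{194} = - \frac{18}{97} \approx -0.18557$)
$D = 1$ ($D = \left(-4 + 3\right)^{2} = \left(-1\right)^{2} = 1$)
$D Y = 1 \left(- \frac{18}{97}\right) = - \frac{18}{97}$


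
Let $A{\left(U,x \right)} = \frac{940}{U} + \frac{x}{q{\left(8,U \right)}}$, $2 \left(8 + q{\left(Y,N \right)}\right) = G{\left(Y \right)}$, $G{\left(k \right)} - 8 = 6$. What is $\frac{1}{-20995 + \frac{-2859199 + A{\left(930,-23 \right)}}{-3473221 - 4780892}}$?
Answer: $- \frac{109661787}{2302311231883} \approx -4.7631 \cdot 10^{-5}$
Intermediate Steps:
$G{\left(k \right)} = 14$ ($G{\left(k \right)} = 8 + 6 = 14$)
$q{\left(Y,N \right)} = -1$ ($q{\left(Y,N \right)} = -8 + \frac{1}{2} \cdot 14 = -8 + 7 = -1$)
$A{\left(U,x \right)} = - x + \frac{940}{U}$ ($A{\left(U,x \right)} = \frac{940}{U} + \frac{x}{-1} = \frac{940}{U} + x \left(-1\right) = \frac{940}{U} - x = - x + \frac{940}{U}$)
$\frac{1}{-20995 + \frac{-2859199 + A{\left(930,-23 \right)}}{-3473221 - 4780892}} = \frac{1}{-20995 + \frac{-2859199 + \left(\left(-1\right) \left(-23\right) + \frac{940}{930}\right)}{-3473221 - 4780892}} = \frac{1}{-20995 + \frac{-2859199 + \left(23 + 940 \cdot \frac{1}{930}\right)}{-8254113}} = \frac{1}{-20995 + \left(-2859199 + \left(23 + \frac{94}{93}\right)\right) \left(- \frac{1}{8254113}\right)} = \frac{1}{-20995 + \left(-2859199 + \frac{2233}{93}\right) \left(- \frac{1}{8254113}\right)} = \frac{1}{-20995 - - \frac{37986182}{109661787}} = \frac{1}{-20995 + \frac{37986182}{109661787}} = \frac{1}{- \frac{2302311231883}{109661787}} = - \frac{109661787}{2302311231883}$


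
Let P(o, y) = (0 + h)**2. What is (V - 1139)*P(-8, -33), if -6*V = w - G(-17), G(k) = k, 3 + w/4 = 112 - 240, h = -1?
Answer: -2109/2 ≈ -1054.5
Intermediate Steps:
w = -524 (w = -12 + 4*(112 - 240) = -12 + 4*(-128) = -12 - 512 = -524)
P(o, y) = 1 (P(o, y) = (0 - 1)**2 = (-1)**2 = 1)
V = 169/2 (V = -(-524 - 1*(-17))/6 = -(-524 + 17)/6 = -1/6*(-507) = 169/2 ≈ 84.500)
(V - 1139)*P(-8, -33) = (169/2 - 1139)*1 = -2109/2*1 = -2109/2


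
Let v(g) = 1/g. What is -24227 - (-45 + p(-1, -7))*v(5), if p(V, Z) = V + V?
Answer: -121088/5 ≈ -24218.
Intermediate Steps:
p(V, Z) = 2*V
-24227 - (-45 + p(-1, -7))*v(5) = -24227 - (-45 + 2*(-1))/5 = -24227 - (-45 - 2)/5 = -24227 - (-47)/5 = -24227 - 1*(-47/5) = -24227 + 47/5 = -121088/5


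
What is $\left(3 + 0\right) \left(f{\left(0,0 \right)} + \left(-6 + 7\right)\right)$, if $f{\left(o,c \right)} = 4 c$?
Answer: $3$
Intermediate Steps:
$\left(3 + 0\right) \left(f{\left(0,0 \right)} + \left(-6 + 7\right)\right) = \left(3 + 0\right) \left(4 \cdot 0 + \left(-6 + 7\right)\right) = 3 \left(0 + 1\right) = 3 \cdot 1 = 3$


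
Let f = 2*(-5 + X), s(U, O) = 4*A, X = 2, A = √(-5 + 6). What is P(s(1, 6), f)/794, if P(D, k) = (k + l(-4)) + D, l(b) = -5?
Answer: -7/794 ≈ -0.0088161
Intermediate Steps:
A = 1 (A = √1 = 1)
s(U, O) = 4 (s(U, O) = 4*1 = 4)
f = -6 (f = 2*(-5 + 2) = 2*(-3) = -6)
P(D, k) = -5 + D + k (P(D, k) = (k - 5) + D = (-5 + k) + D = -5 + D + k)
P(s(1, 6), f)/794 = (-5 + 4 - 6)/794 = -7*1/794 = -7/794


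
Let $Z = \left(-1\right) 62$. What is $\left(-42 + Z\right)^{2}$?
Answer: $10816$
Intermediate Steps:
$Z = -62$
$\left(-42 + Z\right)^{2} = \left(-42 - 62\right)^{2} = \left(-104\right)^{2} = 10816$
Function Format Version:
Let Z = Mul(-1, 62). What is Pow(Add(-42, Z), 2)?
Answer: 10816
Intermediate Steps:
Z = -62
Pow(Add(-42, Z), 2) = Pow(Add(-42, -62), 2) = Pow(-104, 2) = 10816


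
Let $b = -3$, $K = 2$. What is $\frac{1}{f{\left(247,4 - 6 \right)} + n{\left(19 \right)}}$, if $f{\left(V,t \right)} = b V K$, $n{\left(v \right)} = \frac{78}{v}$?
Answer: $- \frac{19}{28080} \approx -0.00067664$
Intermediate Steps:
$f{\left(V,t \right)} = - 6 V$ ($f{\left(V,t \right)} = - 3 V 2 = - 6 V$)
$\frac{1}{f{\left(247,4 - 6 \right)} + n{\left(19 \right)}} = \frac{1}{\left(-6\right) 247 + \frac{78}{19}} = \frac{1}{-1482 + 78 \cdot \frac{1}{19}} = \frac{1}{-1482 + \frac{78}{19}} = \frac{1}{- \frac{28080}{19}} = - \frac{19}{28080}$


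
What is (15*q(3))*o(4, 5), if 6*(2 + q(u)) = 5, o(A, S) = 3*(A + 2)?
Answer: -315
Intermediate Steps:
o(A, S) = 6 + 3*A (o(A, S) = 3*(2 + A) = 6 + 3*A)
q(u) = -7/6 (q(u) = -2 + (1/6)*5 = -2 + 5/6 = -7/6)
(15*q(3))*o(4, 5) = (15*(-7/6))*(6 + 3*4) = -35*(6 + 12)/2 = -35/2*18 = -315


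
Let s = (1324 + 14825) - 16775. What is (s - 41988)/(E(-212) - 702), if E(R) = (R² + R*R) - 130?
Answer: -1937/4048 ≈ -0.47851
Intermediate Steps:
E(R) = -130 + 2*R² (E(R) = (R² + R²) - 130 = 2*R² - 130 = -130 + 2*R²)
s = -626 (s = 16149 - 16775 = -626)
(s - 41988)/(E(-212) - 702) = (-626 - 41988)/((-130 + 2*(-212)²) - 702) = -42614/((-130 + 2*44944) - 702) = -42614/((-130 + 89888) - 702) = -42614/(89758 - 702) = -42614/89056 = -42614*1/89056 = -1937/4048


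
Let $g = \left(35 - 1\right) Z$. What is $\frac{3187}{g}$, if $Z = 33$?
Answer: $\frac{3187}{1122} \approx 2.8405$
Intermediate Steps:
$g = 1122$ ($g = \left(35 - 1\right) 33 = 34 \cdot 33 = 1122$)
$\frac{3187}{g} = \frac{3187}{1122}$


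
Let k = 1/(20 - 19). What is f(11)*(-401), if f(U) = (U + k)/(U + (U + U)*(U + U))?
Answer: -1604/165 ≈ -9.7212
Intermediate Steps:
k = 1 (k = 1/1 = 1)
f(U) = (1 + U)/(U + 4*U**2) (f(U) = (U + 1)/(U + (U + U)*(U + U)) = (1 + U)/(U + (2*U)*(2*U)) = (1 + U)/(U + 4*U**2))
f(11)*(-401) = ((1 + 11)/(11*(1 + 4*11)))*(-401) = ((1/11)*12/(1 + 44))*(-401) = ((1/11)*12/45)*(-401) = ((1/11)*(1/45)*12)*(-401) = (4/165)*(-401) = -1604/165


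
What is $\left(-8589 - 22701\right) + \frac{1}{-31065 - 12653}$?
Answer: $- \frac{1367936221}{43718} \approx -31290.0$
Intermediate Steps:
$\left(-8589 - 22701\right) + \frac{1}{-31065 - 12653} = -31290 + \frac{1}{-43718} = -31290 - \frac{1}{43718} = - \frac{1367936221}{43718}$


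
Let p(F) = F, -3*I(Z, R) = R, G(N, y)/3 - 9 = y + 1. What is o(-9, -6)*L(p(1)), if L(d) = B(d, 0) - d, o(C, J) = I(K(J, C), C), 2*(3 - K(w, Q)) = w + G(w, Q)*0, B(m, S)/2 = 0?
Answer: -3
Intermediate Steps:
G(N, y) = 30 + 3*y (G(N, y) = 27 + 3*(y + 1) = 27 + 3*(1 + y) = 27 + (3 + 3*y) = 30 + 3*y)
B(m, S) = 0 (B(m, S) = 2*0 = 0)
K(w, Q) = 3 - w/2 (K(w, Q) = 3 - (w + (30 + 3*Q)*0)/2 = 3 - (w + 0)/2 = 3 - w/2)
I(Z, R) = -R/3
o(C, J) = -C/3
L(d) = -d (L(d) = 0 - d = -d)
o(-9, -6)*L(p(1)) = (-⅓*(-9))*(-1*1) = 3*(-1) = -3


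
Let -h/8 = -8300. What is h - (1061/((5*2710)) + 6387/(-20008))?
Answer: 9000831537681/135554200 ≈ 66400.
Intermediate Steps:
h = 66400 (h = -8*(-8300) = 66400)
h - (1061/((5*2710)) + 6387/(-20008)) = 66400 - (1061/((5*2710)) + 6387/(-20008)) = 66400 - (1061/13550 + 6387*(-1/20008)) = 66400 - (1061*(1/13550) - 6387/20008) = 66400 - (1061/13550 - 6387/20008) = 66400 - 1*(-32657681/135554200) = 66400 + 32657681/135554200 = 9000831537681/135554200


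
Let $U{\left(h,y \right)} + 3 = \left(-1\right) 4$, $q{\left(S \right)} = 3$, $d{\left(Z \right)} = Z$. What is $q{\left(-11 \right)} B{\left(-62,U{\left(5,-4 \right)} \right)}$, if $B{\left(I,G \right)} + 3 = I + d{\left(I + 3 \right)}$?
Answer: $-372$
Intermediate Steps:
$U{\left(h,y \right)} = -7$ ($U{\left(h,y \right)} = -3 - 4 = -7$)
$B{\left(I,G \right)} = 2 I$ ($B{\left(I,G \right)} = -3 + \left(I + \left(I + 3\right)\right) = -3 + \left(I + \left(3 + I\right)\right) = -3 + \left(3 + 2 I\right) = 2 I$)
$q{\left(-11 \right)} B{\left(-62,U{\left(5,-4 \right)} \right)} = 3 \cdot 2 \left(-62\right) = 3 \left(-124\right) = -372$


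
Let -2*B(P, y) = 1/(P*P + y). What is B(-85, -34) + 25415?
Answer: 365518529/14382 ≈ 25415.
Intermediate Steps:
B(P, y) = -1/(2*(y + P²)) (B(P, y) = -1/(2*(P*P + y)) = -1/(2*(P² + y)) = -1/(2*(y + P²)))
B(-85, -34) + 25415 = -1/(2*(-34) + 2*(-85)²) + 25415 = -1/(-68 + 2*7225) + 25415 = -1/(-68 + 14450) + 25415 = -1/14382 + 25415 = 365518529/14382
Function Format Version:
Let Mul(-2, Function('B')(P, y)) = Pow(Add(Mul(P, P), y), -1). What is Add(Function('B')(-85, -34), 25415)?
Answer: Rational(365518529, 14382) ≈ 25415.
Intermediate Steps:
Function('B')(P, y) = Mul(Rational(-1, 2), Pow(Add(y, Pow(P, 2)), -1)) (Function('B')(P, y) = Mul(Rational(-1, 2), Pow(Add(Mul(P, P), y), -1)) = Mul(Rational(-1, 2), Pow(Add(Pow(P, 2), y), -1)) = Mul(Rational(-1, 2), Pow(Add(y, Pow(P, 2)), -1)))
Add(Function('B')(-85, -34), 25415) = Add(Mul(-1, Pow(Add(Mul(2, -34), Mul(2, Pow(-85, 2))), -1)), 25415) = Add(Mul(-1, Pow(Add(-68, Mul(2, 7225)), -1)), 25415) = Add(Mul(-1, Pow(Add(-68, 14450), -1)), 25415) = Add(Mul(-1, Pow(14382, -1)), 25415) = Add(Mul(-1, Rational(1, 14382)), 25415) = Add(Rational(-1, 14382), 25415) = Rational(365518529, 14382)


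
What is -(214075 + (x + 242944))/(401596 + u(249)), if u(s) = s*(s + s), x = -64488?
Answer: -392531/525598 ≈ -0.74683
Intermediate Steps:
u(s) = 2*s**2 (u(s) = s*(2*s) = 2*s**2)
-(214075 + (x + 242944))/(401596 + u(249)) = -(214075 + (-64488 + 242944))/(401596 + 2*249**2) = -(214075 + 178456)/(401596 + 2*62001) = -392531/(401596 + 124002) = -392531/525598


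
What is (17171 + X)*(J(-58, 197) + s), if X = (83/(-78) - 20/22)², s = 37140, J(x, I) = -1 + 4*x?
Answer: 35895005213827/56628 ≈ 6.3387e+8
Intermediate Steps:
X = 2866249/736164 (X = (83*(-1/78) - 20*1/22)² = (-83/78 - 10/11)² = (-1693/858)² = 2866249/736164 ≈ 3.8935)
(17171 + X)*(J(-58, 197) + s) = (17171 + 2866249/736164)*((-1 + 4*(-58)) + 37140) = 12643538293*((-1 - 232) + 37140)/736164 = 12643538293*(-233 + 37140)/736164 = (12643538293/736164)*36907 = 35895005213827/56628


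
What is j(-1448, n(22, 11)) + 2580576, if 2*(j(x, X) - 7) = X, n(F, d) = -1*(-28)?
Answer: 2580597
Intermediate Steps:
n(F, d) = 28
j(x, X) = 7 + X/2
j(-1448, n(22, 11)) + 2580576 = (7 + (½)*28) + 2580576 = (7 + 14) + 2580576 = 21 + 2580576 = 2580597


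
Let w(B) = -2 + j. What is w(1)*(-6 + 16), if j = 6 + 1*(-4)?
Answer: 0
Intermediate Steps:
j = 2 (j = 6 - 4 = 2)
w(B) = 0 (w(B) = -2 + 2 = 0)
w(1)*(-6 + 16) = 0*(-6 + 16) = 0*10 = 0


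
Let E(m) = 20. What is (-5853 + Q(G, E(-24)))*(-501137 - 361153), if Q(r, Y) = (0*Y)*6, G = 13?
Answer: 5046983370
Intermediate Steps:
Q(r, Y) = 0 (Q(r, Y) = 0*6 = 0)
(-5853 + Q(G, E(-24)))*(-501137 - 361153) = (-5853 + 0)*(-501137 - 361153) = -5853*(-862290) = 5046983370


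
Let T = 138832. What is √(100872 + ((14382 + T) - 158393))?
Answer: √95693 ≈ 309.34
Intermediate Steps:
√(100872 + ((14382 + T) - 158393)) = √(100872 + ((14382 + 138832) - 158393)) = √(100872 + (153214 - 158393)) = √(100872 - 5179) = √95693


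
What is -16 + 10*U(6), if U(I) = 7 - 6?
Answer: -6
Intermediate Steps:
U(I) = 1
-16 + 10*U(6) = -16 + 10*1 = -16 + 10 = -6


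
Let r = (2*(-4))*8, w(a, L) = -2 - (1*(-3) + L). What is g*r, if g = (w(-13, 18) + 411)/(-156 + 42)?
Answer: 12608/57 ≈ 221.19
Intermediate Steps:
w(a, L) = 1 - L (w(a, L) = -2 - (-3 + L) = -2 + (3 - L) = 1 - L)
g = -197/57 (g = ((1 - 1*18) + 411)/(-156 + 42) = ((1 - 18) + 411)/(-114) = (-17 + 411)*(-1/114) = 394*(-1/114) = -197/57 ≈ -3.4561)
r = -64 (r = -8*8 = -64)
g*r = -197/57*(-64) = 12608/57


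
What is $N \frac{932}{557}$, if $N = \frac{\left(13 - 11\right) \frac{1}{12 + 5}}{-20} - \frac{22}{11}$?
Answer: $- \frac{158906}{47345} \approx -3.3563$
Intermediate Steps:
$N = - \frac{341}{170}$ ($N = \frac{2}{17} \left(- \frac{1}{20}\right) - 2 = - \frac{1}{170} - 2 = - \frac{341}{170} \approx -2.0059$)
$N \frac{932}{557} = - \frac{341 \cdot \frac{932}{557}}{170} = - \frac{341 \cdot 932 \cdot \frac{1}{557}}{170} = \left(- \frac{341}{170}\right) \frac{932}{557} = - \frac{158906}{47345}$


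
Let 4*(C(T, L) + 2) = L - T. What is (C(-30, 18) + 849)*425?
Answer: 365075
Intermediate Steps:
C(T, L) = -2 - T/4 + L/4 (C(T, L) = -2 + (L - T)/4 = -2 + (-T/4 + L/4) = -2 - T/4 + L/4)
(C(-30, 18) + 849)*425 = ((-2 - 1/4*(-30) + (1/4)*18) + 849)*425 = ((-2 + 15/2 + 9/2) + 849)*425 = (10 + 849)*425 = 859*425 = 365075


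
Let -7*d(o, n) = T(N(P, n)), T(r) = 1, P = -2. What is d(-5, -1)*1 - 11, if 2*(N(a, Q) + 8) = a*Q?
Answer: -78/7 ≈ -11.143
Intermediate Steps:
N(a, Q) = -8 + Q*a/2 (N(a, Q) = -8 + (a*Q)/2 = -8 + (Q*a)/2 = -8 + Q*a/2)
d(o, n) = -⅐ (d(o, n) = -⅐*1 = -⅐)
d(-5, -1)*1 - 11 = -⅐*1 - 11 = -⅐ - 11 = -78/7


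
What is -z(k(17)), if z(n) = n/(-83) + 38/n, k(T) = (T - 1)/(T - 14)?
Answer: -14065/1992 ≈ -7.0607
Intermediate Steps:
k(T) = (-1 + T)/(-14 + T)
z(n) = 38/n - n/83 (z(n) = n*(-1/83) + 38/n = -n/83 + 38/n = 38/n - n/83)
-z(k(17)) = -(38/(((-1 + 17)/(-14 + 17))) - (-1 + 17)/(83*(-14 + 17))) = -(38/((16/3)) - 16/(83*3)) = -(38/(((⅓)*16)) - 16/249) = -(38/(16/3) - 1/83*16/3) = -(38*(3/16) - 16/249) = -(57/8 - 16/249) = -1*14065/1992 = -14065/1992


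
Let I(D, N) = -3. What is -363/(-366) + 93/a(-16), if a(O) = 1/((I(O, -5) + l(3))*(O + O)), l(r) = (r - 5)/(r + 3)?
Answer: 1210361/122 ≈ 9921.0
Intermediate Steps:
l(r) = (-5 + r)/(3 + r)
a(O) = -3/(20*O) (a(O) = 1/((-3 + (-5 + 3)/(3 + 3))*(O + O)) = 1/((-3 - 2/6)*((2*O))) = (1/(2*O))/(-3 + (⅙)*(-2)) = (1/(2*O))/(-3 - ⅓) = (1/(2*O))/(-10/3) = -3/(20*O))
-363/(-366) + 93/a(-16) = -363/(-366) + 93/((-3/20/(-16))) = -363*(-1/366) + 93/((-3/20*(-1/16))) = 121/122 + 93/(3/320) = 121/122 + 93*(320/3) = 121/122 + 9920 = 1210361/122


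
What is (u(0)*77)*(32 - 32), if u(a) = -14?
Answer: 0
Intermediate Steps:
(u(0)*77)*(32 - 32) = (-14*77)*(32 - 32) = -1078*0 = 0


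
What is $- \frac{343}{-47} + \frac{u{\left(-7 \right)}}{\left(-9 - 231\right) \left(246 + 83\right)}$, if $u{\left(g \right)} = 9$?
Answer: $\frac{192077}{26320} \approx 7.2978$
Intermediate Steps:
$- \frac{343}{-47} + \frac{u{\left(-7 \right)}}{\left(-9 - 231\right) \left(246 + 83\right)} = - \frac{343}{-47} + \frac{9}{\left(-9 - 231\right) \left(246 + 83\right)} = \left(-343\right) \left(- \frac{1}{47}\right) + \frac{9}{\left(-240\right) 329} = \frac{343}{47} + \frac{9}{-78960} = \frac{343}{47} + 9 \left(- \frac{1}{78960}\right) = \frac{343}{47} - \frac{3}{26320} = \frac{192077}{26320}$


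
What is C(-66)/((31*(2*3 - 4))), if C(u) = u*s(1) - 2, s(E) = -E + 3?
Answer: -67/31 ≈ -2.1613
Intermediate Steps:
s(E) = 3 - E
C(u) = -2 + 2*u (C(u) = u*(3 - 1*1) - 2 = u*(3 - 1) - 2 = u*2 - 2 = 2*u - 2 = -2 + 2*u)
C(-66)/((31*(2*3 - 4))) = (-2 + 2*(-66))/((31*(2*3 - 4))) = (-2 - 132)/((31*(6 - 4))) = -134/(31*2) = -134/62 = -134*1/62 = -67/31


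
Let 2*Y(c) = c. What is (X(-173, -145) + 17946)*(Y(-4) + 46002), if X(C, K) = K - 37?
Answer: 817144000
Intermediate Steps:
X(C, K) = -37 + K
Y(c) = c/2
(X(-173, -145) + 17946)*(Y(-4) + 46002) = ((-37 - 145) + 17946)*((1/2)*(-4) + 46002) = (-182 + 17946)*(-2 + 46002) = 17764*46000 = 817144000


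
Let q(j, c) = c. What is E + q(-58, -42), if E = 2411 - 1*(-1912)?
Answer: 4281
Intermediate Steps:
E = 4323 (E = 2411 + 1912 = 4323)
E + q(-58, -42) = 4323 - 42 = 4281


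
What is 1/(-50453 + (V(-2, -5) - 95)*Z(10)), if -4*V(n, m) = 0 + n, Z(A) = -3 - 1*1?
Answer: -1/50075 ≈ -1.9970e-5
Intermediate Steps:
Z(A) = -4 (Z(A) = -3 - 1 = -4)
V(n, m) = -n/4 (V(n, m) = -(0 + n)/4 = -n/4)
1/(-50453 + (V(-2, -5) - 95)*Z(10)) = 1/(-50453 + (-¼*(-2) - 95)*(-4)) = 1/(-50453 + (½ - 95)*(-4)) = 1/(-50453 - 189/2*(-4)) = 1/(-50453 + 378) = 1/(-50075) = -1/50075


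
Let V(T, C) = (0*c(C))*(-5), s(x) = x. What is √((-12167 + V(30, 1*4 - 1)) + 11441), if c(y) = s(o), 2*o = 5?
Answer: 11*I*√6 ≈ 26.944*I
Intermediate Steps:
o = 5/2 (o = (½)*5 = 5/2 ≈ 2.5000)
c(y) = 5/2
V(T, C) = 0 (V(T, C) = (0*(5/2))*(-5) = 0*(-5) = 0)
√((-12167 + V(30, 1*4 - 1)) + 11441) = √((-12167 + 0) + 11441) = √(-12167 + 11441) = √(-726) = 11*I*√6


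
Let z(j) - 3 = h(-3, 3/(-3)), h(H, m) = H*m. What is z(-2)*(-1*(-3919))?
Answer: 23514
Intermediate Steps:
z(j) = 6 (z(j) = 3 - 9/(-3) = 3 - 9*(-1)/3 = 3 - 3*(-1) = 3 + 3 = 6)
z(-2)*(-1*(-3919)) = 6*(-1*(-3919)) = 6*3919 = 23514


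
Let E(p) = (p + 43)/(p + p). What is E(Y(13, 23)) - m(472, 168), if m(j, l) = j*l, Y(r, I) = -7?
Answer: -555090/7 ≈ -79299.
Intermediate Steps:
E(p) = (43 + p)/(2*p) (E(p) = (43 + p)/((2*p)) = (43 + p)*(1/(2*p)) = (43 + p)/(2*p))
E(Y(13, 23)) - m(472, 168) = (½)*(43 - 7)/(-7) - 472*168 = (½)*(-⅐)*36 - 1*79296 = -18/7 - 79296 = -555090/7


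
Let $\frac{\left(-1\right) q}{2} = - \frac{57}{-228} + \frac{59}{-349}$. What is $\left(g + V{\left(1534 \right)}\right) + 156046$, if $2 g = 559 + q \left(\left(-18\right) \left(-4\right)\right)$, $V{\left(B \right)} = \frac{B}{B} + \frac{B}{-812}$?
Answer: $\frac{11074716802}{70847} \approx 1.5632 \cdot 10^{5}$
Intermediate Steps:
$q = - \frac{113}{698}$ ($q = - 2 \left(- \frac{57}{-228} + \frac{59}{-349}\right) = - 2 \left(\left(-57\right) \left(- \frac{1}{228}\right) + 59 \left(- \frac{1}{349}\right)\right) = - 2 \left(\frac{1}{4} - \frac{59}{349}\right) = \left(-2\right) \frac{113}{1396} = - \frac{113}{698} \approx -0.16189$)
$V{\left(B \right)} = 1 - \frac{B}{812}$ ($V{\left(B \right)} = 1 + B \left(- \frac{1}{812}\right) = 1 - \frac{B}{812}$)
$g = \frac{191023}{698}$ ($g = \frac{559 - \frac{113 \left(\left(-18\right) \left(-4\right)\right)}{698}}{2} = \frac{559 - \frac{4068}{349}}{2} = \frac{1}{2} \cdot \frac{191023}{349} = \frac{191023}{698} \approx 273.67$)
$\left(g + V{\left(1534 \right)}\right) + 156046 = \left(\frac{191023}{698} + \left(1 - \frac{767}{406}\right)\right) + 156046 = \left(\frac{191023}{698} - \frac{361}{406}\right) + 156046 = \frac{19325840}{70847} + 156046 = \frac{11074716802}{70847}$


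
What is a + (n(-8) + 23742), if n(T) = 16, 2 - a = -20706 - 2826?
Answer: 47292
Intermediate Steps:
a = 23534 (a = 2 - (-20706 - 2826) = 2 - 1*(-23532) = 2 + 23532 = 23534)
a + (n(-8) + 23742) = 23534 + (16 + 23742) = 23534 + 23758 = 47292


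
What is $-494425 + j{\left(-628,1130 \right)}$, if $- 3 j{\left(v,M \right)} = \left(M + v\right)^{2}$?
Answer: $- \frac{1735279}{3} \approx -5.7843 \cdot 10^{5}$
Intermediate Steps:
$j{\left(v,M \right)} = - \frac{\left(M + v\right)^{2}}{3}$
$-494425 + j{\left(-628,1130 \right)} = -494425 - \frac{\left(1130 - 628\right)^{2}}{3} = -494425 - \frac{502^{2}}{3} = -494425 - \frac{252004}{3} = - \frac{1735279}{3}$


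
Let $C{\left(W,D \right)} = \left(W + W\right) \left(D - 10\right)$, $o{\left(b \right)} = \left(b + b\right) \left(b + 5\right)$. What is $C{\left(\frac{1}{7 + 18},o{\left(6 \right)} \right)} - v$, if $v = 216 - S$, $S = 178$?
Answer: $- \frac{706}{25} \approx -28.24$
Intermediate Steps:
$o{\left(b \right)} = 2 b \left(5 + b\right)$
$C{\left(W,D \right)} = 2 W \left(-10 + D\right)$
$v = 38$ ($v = 216 - 178 = 38$)
$C{\left(\frac{1}{7 + 18},o{\left(6 \right)} \right)} - v = \frac{2 \left(-10 + 2 \cdot 6 \left(5 + 6\right)\right)}{7 + 18} - 38 = \frac{2 \left(-10 + 2 \cdot 6 \cdot 11\right)}{25} - 38 = 2 \cdot \frac{1}{25} \left(-10 + 132\right) - 38 = 2 \cdot \frac{1}{25} \cdot 122 - 38 = \frac{244}{25} - 38 = - \frac{706}{25}$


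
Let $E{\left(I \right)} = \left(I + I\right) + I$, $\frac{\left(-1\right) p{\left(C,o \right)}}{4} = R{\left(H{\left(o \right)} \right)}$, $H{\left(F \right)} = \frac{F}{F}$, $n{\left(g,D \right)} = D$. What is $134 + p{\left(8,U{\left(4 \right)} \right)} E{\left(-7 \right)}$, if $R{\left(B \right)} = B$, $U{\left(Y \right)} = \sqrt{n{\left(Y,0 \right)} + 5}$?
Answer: $218$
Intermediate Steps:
$H{\left(F \right)} = 1$
$U{\left(Y \right)} = \sqrt{5}$ ($U{\left(Y \right)} = \sqrt{0 + 5} = \sqrt{5}$)
$p{\left(C,o \right)} = -4$ ($p{\left(C,o \right)} = \left(-4\right) 1 = -4$)
$E{\left(I \right)} = 3 I$ ($E{\left(I \right)} = 2 I + I = 3 I$)
$134 + p{\left(8,U{\left(4 \right)} \right)} E{\left(-7 \right)} = 134 - 4 \cdot 3 \left(-7\right) = 134 - -84 = 134 + 84 = 218$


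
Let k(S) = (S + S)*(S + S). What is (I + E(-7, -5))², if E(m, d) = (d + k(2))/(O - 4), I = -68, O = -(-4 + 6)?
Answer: 175561/36 ≈ 4876.7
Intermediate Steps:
k(S) = 4*S² (k(S) = (2*S)*(2*S) = 4*S²)
O = -2 (O = -1*2 = -2)
E(m, d) = -8/3 - d/6 (E(m, d) = (d + 4*2²)/(-2 - 4) = (d + 4*4)/(-6) = (d + 16)*(-⅙) = (16 + d)*(-⅙) = -8/3 - d/6)
(I + E(-7, -5))² = (-68 + (-8/3 - ⅙*(-5)))² = (-68 + (-8/3 + ⅚))² = (-68 - 11/6)² = (-419/6)² = 175561/36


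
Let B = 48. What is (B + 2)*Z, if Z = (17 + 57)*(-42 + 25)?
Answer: -62900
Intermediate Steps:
Z = -1258 (Z = 74*(-17) = -1258)
(B + 2)*Z = (48 + 2)*(-1258) = 50*(-1258) = -62900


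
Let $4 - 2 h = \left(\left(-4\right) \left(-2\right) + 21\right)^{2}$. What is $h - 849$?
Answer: $- \frac{2535}{2} \approx -1267.5$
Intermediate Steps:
$h = - \frac{837}{2}$ ($h = 2 - \frac{\left(\left(-4\right) \left(-2\right) + 21\right)^{2}}{2} = 2 - \frac{\left(8 + 21\right)^{2}}{2} = 2 - \frac{29^{2}}{2} = 2 - \frac{841}{2} = - \frac{837}{2} \approx -418.5$)
$h - 849 = - \frac{837}{2} - 849 = - \frac{2535}{2}$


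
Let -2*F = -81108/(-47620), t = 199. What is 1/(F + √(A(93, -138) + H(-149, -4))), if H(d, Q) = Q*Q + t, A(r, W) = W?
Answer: 482795370/43241382971 + 566916100*√77/43241382971 ≈ 0.12621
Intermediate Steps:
F = -20277/23810 (F = -(-40554)/(-47620) = -(-40554)*(-1)/47620 = -½*20277/11905 = -20277/23810 ≈ -0.85162)
H(d, Q) = 199 + Q² (H(d, Q) = Q*Q + 199 = Q² + 199 = 199 + Q²)
1/(F + √(A(93, -138) + H(-149, -4))) = 1/(-20277/23810 + √(-138 + (199 + (-4)²))) = 1/(-20277/23810 + √(-138 + (199 + 16))) = 1/(-20277/23810 + √(-138 + 215)) = 1/(-20277/23810 + √77)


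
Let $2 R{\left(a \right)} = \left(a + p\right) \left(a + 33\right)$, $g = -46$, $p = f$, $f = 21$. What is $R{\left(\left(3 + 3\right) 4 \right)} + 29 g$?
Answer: $- \frac{103}{2} \approx -51.5$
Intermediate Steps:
$p = 21$
$R{\left(a \right)} = \frac{\left(21 + a\right) \left(33 + a\right)}{2}$ ($R{\left(a \right)} = \frac{\left(a + 21\right) \left(a + 33\right)}{2} = \frac{\left(21 + a\right) \left(33 + a\right)}{2}$)
$R{\left(\left(3 + 3\right) 4 \right)} + 29 g = \left(\frac{693}{2} + \frac{\left(\left(3 + 3\right) 4\right)^{2}}{2} + 27 \left(3 + 3\right) 4\right) + 29 \left(-46\right) = \left(\frac{693}{2} + \frac{\left(6 \cdot 4\right)^{2}}{2} + 27 \cdot 6 \cdot 4\right) - 1334 = \left(\frac{693}{2} + \frac{24^{2}}{2} + 27 \cdot 24\right) - 1334 = \left(\frac{693}{2} + \frac{1}{2} \cdot 576 + 648\right) - 1334 = \left(\frac{693}{2} + 288 + 648\right) - 1334 = \frac{2565}{2} - 1334 = - \frac{103}{2}$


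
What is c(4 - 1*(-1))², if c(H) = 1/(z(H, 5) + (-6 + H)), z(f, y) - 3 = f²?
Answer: 1/729 ≈ 0.0013717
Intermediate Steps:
z(f, y) = 3 + f²
c(H) = 1/(-3 + H + H²) (c(H) = 1/((3 + H²) + (-6 + H)) = 1/(-3 + H + H²))
c(4 - 1*(-1))² = (1/(-3 + (4 - 1*(-1)) + (4 - 1*(-1))²))² = (1/(-3 + (4 + 1) + (4 + 1)²))² = (1/(-3 + 5 + 5²))² = (1/(-3 + 5 + 25))² = (1/27)² = 1/729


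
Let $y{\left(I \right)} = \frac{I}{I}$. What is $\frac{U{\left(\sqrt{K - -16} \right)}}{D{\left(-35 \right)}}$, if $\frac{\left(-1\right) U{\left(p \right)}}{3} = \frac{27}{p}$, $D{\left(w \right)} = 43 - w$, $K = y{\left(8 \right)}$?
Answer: $- \frac{27 \sqrt{17}}{442} \approx -0.25186$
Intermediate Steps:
$y{\left(I \right)} = 1$
$K = 1$
$U{\left(p \right)} = - \frac{81}{p}$ ($U{\left(p \right)} = - 3 \frac{27}{p} = - \frac{81}{p}$)
$\frac{U{\left(\sqrt{K - -16} \right)}}{D{\left(-35 \right)}} = \frac{\left(-81\right) \frac{1}{\sqrt{1 - -16}}}{43 - -35} = \frac{\left(-81\right) \frac{1}{\sqrt{1 + 16}}}{43 + 35} = \frac{\left(-81\right) \frac{1}{\sqrt{17}}}{78} = - 81 \frac{\sqrt{17}}{17} \cdot \frac{1}{78} = - \frac{81 \sqrt{17}}{17} \cdot \frac{1}{78} = - \frac{27 \sqrt{17}}{442}$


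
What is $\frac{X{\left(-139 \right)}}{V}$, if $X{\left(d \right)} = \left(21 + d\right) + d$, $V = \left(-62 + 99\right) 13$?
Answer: $- \frac{257}{481} \approx -0.5343$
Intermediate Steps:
$V = 481$ ($V = 37 \cdot 13 = 481$)
$X{\left(d \right)} = 21 + 2 d$
$\frac{X{\left(-139 \right)}}{V} = \frac{21 + 2 \left(-139\right)}{481} = \left(21 - 278\right) \frac{1}{481} = \left(-257\right) \frac{1}{481} = - \frac{257}{481}$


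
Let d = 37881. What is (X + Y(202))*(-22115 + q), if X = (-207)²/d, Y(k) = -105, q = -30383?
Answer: 332627328/61 ≈ 5.4529e+6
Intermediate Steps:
X = 69/61 (X = (-207)²/37881 = 42849*(1/37881) = 69/61 ≈ 1.1311)
(X + Y(202))*(-22115 + q) = (69/61 - 105)*(-22115 - 30383) = -6336/61*(-52498) = 332627328/61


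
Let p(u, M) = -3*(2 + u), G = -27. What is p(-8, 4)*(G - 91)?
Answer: -2124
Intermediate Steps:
p(u, M) = -6 - 3*u
p(-8, 4)*(G - 91) = (-6 - 3*(-8))*(-27 - 91) = (-6 + 24)*(-118) = 18*(-118) = -2124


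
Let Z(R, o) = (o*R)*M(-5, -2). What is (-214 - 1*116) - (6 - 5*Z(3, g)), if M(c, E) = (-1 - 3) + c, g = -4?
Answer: 204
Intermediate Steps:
M(c, E) = -4 + c
Z(R, o) = -9*R*o (Z(R, o) = (o*R)*(-4 - 5) = (R*o)*(-9) = -9*R*o)
(-214 - 1*116) - (6 - 5*Z(3, g)) = (-214 - 1*116) - (6 - (-45)*3*(-4)) = (-214 - 116) - (6 - 5*108) = -330 - (6 - 540) = -330 - 1*(-534) = -330 + 534 = 204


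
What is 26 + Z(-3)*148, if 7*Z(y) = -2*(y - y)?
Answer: 26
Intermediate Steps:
Z(y) = 0 (Z(y) = (-2*(y - y))/7 = (-2*0)/7 = (⅐)*0 = 0)
26 + Z(-3)*148 = 26 + 0*148 = 26 + 0 = 26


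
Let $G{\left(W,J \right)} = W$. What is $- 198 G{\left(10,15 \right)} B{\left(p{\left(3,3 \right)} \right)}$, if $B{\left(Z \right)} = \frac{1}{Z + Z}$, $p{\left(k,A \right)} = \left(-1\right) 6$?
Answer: $165$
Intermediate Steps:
$p{\left(k,A \right)} = -6$
$B{\left(Z \right)} = \frac{1}{2 Z}$
$- 198 G{\left(10,15 \right)} B{\left(p{\left(3,3 \right)} \right)} = \left(-198\right) 10 \frac{1}{2 \left(-6\right)} = - 1980 \cdot \frac{1}{2} \left(- \frac{1}{6}\right) = \left(-1980\right) \left(- \frac{1}{12}\right) = 165$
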